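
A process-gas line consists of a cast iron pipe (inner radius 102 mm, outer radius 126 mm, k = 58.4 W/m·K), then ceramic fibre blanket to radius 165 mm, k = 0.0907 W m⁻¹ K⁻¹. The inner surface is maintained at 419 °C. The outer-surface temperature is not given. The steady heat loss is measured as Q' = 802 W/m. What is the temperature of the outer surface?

T_out = 39.0 °C

Sum the resistances:
  R'_cast iron = ln(0.126/0.102)/(2πk) = 0.2113/(2π·58.4) = 5.759×10^-4 m·K/W
  R'_ceramic fibre blanket = ln(0.165/0.126)/(2πk) = 0.2697/(2π·0.0907) = 0.4732 m·K/W
ΣR = 0.4738 m·K/W
ΔT = Q'·ΣR = 802 × 0.4738 = 380.0 K
Heat flows outward, so T_out = T_in − ΔT = 419 − 380.0 = 39.0 °C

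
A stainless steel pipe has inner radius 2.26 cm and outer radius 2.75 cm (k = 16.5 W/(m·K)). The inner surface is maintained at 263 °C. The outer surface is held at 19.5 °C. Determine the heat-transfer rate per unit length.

Q' = 2πk·ΔT/ln(r₂/r₁) = 2π × 16.5 × 243.5 / ln(0.0275/0.0226) = 1.29×10^5 W/m

Q' = 1.29×10^5 W/m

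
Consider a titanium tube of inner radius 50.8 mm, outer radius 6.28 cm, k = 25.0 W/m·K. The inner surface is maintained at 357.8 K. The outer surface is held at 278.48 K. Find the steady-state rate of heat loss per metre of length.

Q' = 2πk·ΔT/ln(r₂/r₁) = 2π × 25.0 × 79.32 / ln(0.0628/0.0508) = 58800 W/m

Q' = 58800 W/m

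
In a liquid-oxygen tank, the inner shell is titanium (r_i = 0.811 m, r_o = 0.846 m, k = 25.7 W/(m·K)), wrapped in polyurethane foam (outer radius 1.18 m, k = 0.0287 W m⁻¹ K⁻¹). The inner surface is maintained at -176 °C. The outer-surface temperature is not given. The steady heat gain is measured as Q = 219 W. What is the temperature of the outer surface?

T_out = 27.2 °C

Sum the resistances:
  R_titanium = (1/0.811 − 1/0.846)/(4πk) = 0.05101/(4π·25.7) = 1.580×10^-4 K/W
  R_polyurethane foam = (1/0.846 − 1/1.18)/(4πk) = 0.3346/(4π·0.0287) = 0.9277 K/W
ΣR = 0.9278 K/W
ΔT = Q·ΣR = 219 × 0.9278 = 203.2 K
Heat flows inward, so T_out = T_in + ΔT = -176 + 203.2 = 27.2 °C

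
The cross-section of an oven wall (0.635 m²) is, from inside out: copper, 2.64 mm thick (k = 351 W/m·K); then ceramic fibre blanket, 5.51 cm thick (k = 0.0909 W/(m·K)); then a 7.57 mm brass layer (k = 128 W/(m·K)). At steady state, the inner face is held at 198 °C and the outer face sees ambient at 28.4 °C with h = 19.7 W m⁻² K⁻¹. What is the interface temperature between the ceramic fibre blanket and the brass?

T = 41.5 °C

Resistance network (inner→outer):
  R_copper = L/(kA) = 0.00264/(351·0.635) = 1.184×10^-5 K/W
  R_ceramic fibre blanket = L/(kA) = 0.0551/(0.0909·0.635) = 0.9546 K/W
  R_brass = L/(kA) = 0.00757/(128·0.635) = 9.313×10^-5 K/W
  R_conv,out = 1/(hA) = 1/(19.7·0.635) = 0.07994 K/W
ΣR = 1.184×10^-5 + 0.9546 + 9.313×10^-5 + 0.07994 = 1.035 K/W
Q = ΔT/ΣR = (198 °C − 28.4 °C)/1.035 = 163.9 W
From the inner boundary to the ceramic fibre blanket/brass interface, ΣR_partial = 0.9546 K/W.
T_interface = T_in − Q·ΣR_partial = 198 °C − (163.9)(0.9546) = 41.5 °C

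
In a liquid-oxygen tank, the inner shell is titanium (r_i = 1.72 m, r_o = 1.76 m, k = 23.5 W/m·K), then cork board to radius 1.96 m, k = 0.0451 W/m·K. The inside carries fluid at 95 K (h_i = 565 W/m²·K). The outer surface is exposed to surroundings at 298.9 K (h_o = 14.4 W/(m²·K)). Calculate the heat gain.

Q = 1960 W

Treat each layer as a resistance in series:
  R_conv,in = 1/(4πr²h) = 1/(4π·1.72²·565) = 4.761×10^-5 K/W
  R_titanium = (1/1.72 − 1/1.76)/(4πk) = 0.01321/(4π·23.5) = 4.474×10^-5 K/W
  R_cork board = (1/1.76 − 1/1.96)/(4πk) = 0.05798/(4π·0.0451) = 0.1023 K/W
  R_conv,out = 1/(4πr²h) = 1/(4π·1.96²·14.4) = 0.001439 K/W
ΣR = 4.761×10^-5 + 4.474×10^-5 + 0.1023 + 0.001439 = 0.1038 K/W
Q = ΔT/ΣR = (95 K − 298.9 K)/0.1038 = -1960 W
(Negative Q ⇒ heat flows inward; heat gain = 1960 W.)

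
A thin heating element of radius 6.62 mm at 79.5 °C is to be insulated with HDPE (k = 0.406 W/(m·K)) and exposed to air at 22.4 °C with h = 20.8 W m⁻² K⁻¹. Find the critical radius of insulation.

r_cr = 1.95 cm

For a cylinder, r_cr = k_ins/h = 0.406/20.8 = 0.0195 m = 1.95 cm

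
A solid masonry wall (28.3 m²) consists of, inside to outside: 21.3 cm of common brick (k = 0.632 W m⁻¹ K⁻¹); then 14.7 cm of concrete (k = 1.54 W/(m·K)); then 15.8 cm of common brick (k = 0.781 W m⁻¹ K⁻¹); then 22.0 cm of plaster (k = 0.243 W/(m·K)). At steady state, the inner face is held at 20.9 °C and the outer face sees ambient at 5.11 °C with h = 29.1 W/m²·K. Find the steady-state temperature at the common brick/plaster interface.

Treat each layer as a resistance in series:
  R_common brick = L/(kA) = 0.213/(0.632·28.3) = 0.01191 K/W
  R_concrete = L/(kA) = 0.147/(1.54·28.3) = 0.003373 K/W
  R_common brick = L/(kA) = 0.158/(0.781·28.3) = 0.007149 K/W
  R_plaster = L/(kA) = 0.220/(0.243·28.3) = 0.03199 K/W
  R_conv,out = 1/(hA) = 1/(29.1·28.3) = 0.001214 K/W
ΣR = 0.01191 + 0.003373 + 0.007149 + 0.03199 + 0.001214 = 0.05564 K/W
Q = ΔT/ΣR = (20.9 °C − 5.11 °C)/0.05564 = 283.8 W
From the inner boundary to the common brick/plaster interface, ΣR_partial = 0.02243 K/W.
T_interface = T_in − Q·ΣR_partial = 20.9 °C − (283.8)(0.02243) = 14.5 °C

T = 14.5 °C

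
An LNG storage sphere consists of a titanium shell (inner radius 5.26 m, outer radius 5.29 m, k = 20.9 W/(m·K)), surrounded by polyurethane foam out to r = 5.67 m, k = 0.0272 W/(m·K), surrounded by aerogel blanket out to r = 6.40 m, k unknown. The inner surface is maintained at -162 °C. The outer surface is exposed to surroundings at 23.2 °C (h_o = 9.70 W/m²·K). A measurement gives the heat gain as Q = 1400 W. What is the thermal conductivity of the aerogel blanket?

ΣR = ΔT/Q = |-162 − 23.2|/1400 = 0.1323 K/W
Known resistances:
  R_titanium = (1/5.26 − 1/5.29)/(4πk) = 0.001078/(4π·20.9) = 4.105×10^-6 K/W
  R_polyurethane foam = (1/5.29 − 1/5.67)/(4πk) = 0.01267/(4π·0.0272) = 0.03707 K/W
  R_conv,out = 1/(4πr²h) = 1/(4π·6.40²·9.70) = 2.003×10^-4 K/W
R_aerogel blanket = ΣR − ΣR_known = 0.1323 − 0.03727 = 0.09503 K/W
(1/r₁−1/r₂)/(4πk) = 0.09503 ⇒ k = 0.02012/(4π·0.09503) = 0.0168 W/m·K

k = 0.0168 W/m·K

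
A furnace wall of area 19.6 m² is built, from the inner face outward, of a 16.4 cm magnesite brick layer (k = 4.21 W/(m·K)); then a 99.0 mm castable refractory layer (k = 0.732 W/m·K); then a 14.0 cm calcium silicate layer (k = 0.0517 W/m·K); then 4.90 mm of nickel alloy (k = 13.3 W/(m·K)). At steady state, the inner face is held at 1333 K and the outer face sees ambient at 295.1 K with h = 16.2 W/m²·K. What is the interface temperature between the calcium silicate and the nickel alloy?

Series thermal resistances, inner to outer:
  R_magnesite brick = L/(kA) = 0.164/(4.21·19.6) = 0.001987 K/W
  R_castable refractory = L/(kA) = 0.0990/(0.732·19.6) = 0.006900 K/W
  R_calcium silicate = L/(kA) = 0.140/(0.0517·19.6) = 0.1382 K/W
  R_nickel alloy = L/(kA) = 0.00490/(13.3·19.6) = 1.880×10^-5 K/W
  R_conv,out = 1/(hA) = 1/(16.2·19.6) = 0.003149 K/W
ΣR = 0.001987 + 0.006900 + 0.1382 + 1.880×10^-5 + 0.003149 = 0.1503 K/W
Q = ΔT/ΣR = (1333 K − 295.1 K)/0.1503 = 6906 W
From the inner boundary to the calcium silicate/nickel alloy interface, ΣR_partial = 0.1471 K/W.
T_interface = T_in − Q·ΣR_partial = 1333 K − (6906)(0.1471) = 317 K

T = 317 K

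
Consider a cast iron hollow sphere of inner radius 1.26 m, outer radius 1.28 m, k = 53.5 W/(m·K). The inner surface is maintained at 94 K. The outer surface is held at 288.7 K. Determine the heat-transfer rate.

Q = 4πk·ΔT/(1/r₁ − 1/r₂) = 4π × 53.5 × 194.7 / (1/1.26 − 1/1.28) = 1.06×10^7 W

Q = 1.06×10^7 W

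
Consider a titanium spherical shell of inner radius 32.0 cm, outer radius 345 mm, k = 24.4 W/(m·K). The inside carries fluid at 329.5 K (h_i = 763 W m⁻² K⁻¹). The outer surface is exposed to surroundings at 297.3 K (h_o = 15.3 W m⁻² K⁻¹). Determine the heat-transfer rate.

Treat each layer as a resistance in series:
  R_conv,in = 1/(4πr²h) = 1/(4π·0.320²·763) = 0.001019 K/W
  R_titanium = (1/0.320 − 1/0.345)/(4πk) = 0.2264/(4π·24.4) = 7.385×10^-4 K/W
  R_conv,out = 1/(4πr²h) = 1/(4π·0.345²·15.3) = 0.04370 K/W
ΣR = 0.001019 + 7.385×10^-4 + 0.04370 = 0.04546 K/W
Q = ΔT/ΣR = (329.5 K − 297.3 K)/0.04546 = 708 W

Q = 708 W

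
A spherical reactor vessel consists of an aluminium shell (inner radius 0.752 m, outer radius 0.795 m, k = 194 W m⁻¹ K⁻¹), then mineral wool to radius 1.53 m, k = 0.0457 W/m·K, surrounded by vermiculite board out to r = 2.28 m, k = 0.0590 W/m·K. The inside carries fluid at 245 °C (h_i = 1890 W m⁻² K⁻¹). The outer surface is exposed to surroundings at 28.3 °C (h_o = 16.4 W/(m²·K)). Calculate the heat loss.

Resistance network (inner→outer):
  R_conv,in = 1/(4πr²h) = 1/(4π·0.752²·1890) = 7.445×10^-5 K/W
  R_aluminium = (1/0.752 − 1/0.795)/(4πk) = 0.07193/(4π·194) = 2.950×10^-5 K/W
  R_mineral wool = (1/0.795 − 1/1.53)/(4πk) = 0.6043/(4π·0.0457) = 1.052 K/W
  R_vermiculite board = (1/1.53 − 1/2.28)/(4πk) = 0.2150/(4π·0.0590) = 0.2900 K/W
  R_conv,out = 1/(4πr²h) = 1/(4π·2.28²·16.4) = 9.334×10^-4 K/W
ΣR = 7.445×10^-5 + 2.950×10^-5 + 1.052 + 0.2900 + 9.334×10^-4 = 1.343 K/W
Q = ΔT/ΣR = (245 °C − 28.3 °C)/1.343 = 161 W

Q = 161 W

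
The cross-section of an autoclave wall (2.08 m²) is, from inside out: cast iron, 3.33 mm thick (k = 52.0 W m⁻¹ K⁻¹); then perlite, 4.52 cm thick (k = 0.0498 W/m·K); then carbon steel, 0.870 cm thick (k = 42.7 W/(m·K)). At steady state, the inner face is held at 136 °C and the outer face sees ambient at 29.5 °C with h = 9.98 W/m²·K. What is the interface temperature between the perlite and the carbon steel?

T = 40.1 °C

Resistance network (inner→outer):
  R_cast iron = L/(kA) = 0.00333/(52.0·2.08) = 3.079×10^-5 K/W
  R_perlite = L/(kA) = 0.0452/(0.0498·2.08) = 0.4364 K/W
  R_carbon steel = L/(kA) = 0.00870/(42.7·2.08) = 9.796×10^-5 K/W
  R_conv,out = 1/(hA) = 1/(9.98·2.08) = 0.04817 K/W
ΣR = 3.079×10^-5 + 0.4364 + 9.796×10^-5 + 0.04817 = 0.4847 K/W
Q = ΔT/ΣR = (136 °C − 29.5 °C)/0.4847 = 219.7 W
From the inner boundary to the perlite/carbon steel interface, ΣR_partial = 0.4364 K/W.
T_interface = T_in − Q·ΣR_partial = 136 °C − (219.7)(0.4364) = 40.1 °C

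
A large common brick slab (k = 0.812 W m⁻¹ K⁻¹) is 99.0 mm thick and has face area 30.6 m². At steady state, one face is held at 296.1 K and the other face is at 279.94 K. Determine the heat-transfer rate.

Q = kA·ΔT/L = 0.812 × 30.6 × |296.1 K − 279.94 K| / 0.0990 = 4060 W

Q = 4060 W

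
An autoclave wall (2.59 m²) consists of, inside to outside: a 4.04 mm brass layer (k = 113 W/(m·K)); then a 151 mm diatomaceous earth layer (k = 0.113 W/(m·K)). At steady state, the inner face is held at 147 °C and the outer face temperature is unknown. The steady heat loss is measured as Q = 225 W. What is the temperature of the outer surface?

T_out = 30.9 °C

Series resistances:
  R_brass = L/(kA) = 0.00404/(113·2.59) = 1.380×10^-5 K/W
  R_diatomaceous earth = L/(kA) = 0.151/(0.113·2.59) = 0.5159 K/W
ΣR = 0.5160 K/W
ΔT = Q·ΣR = 225 × 0.5160 = 116.1 K
Heat flows outward, so T_out = T_in − ΔT = 147 − 116.1 = 30.9 °C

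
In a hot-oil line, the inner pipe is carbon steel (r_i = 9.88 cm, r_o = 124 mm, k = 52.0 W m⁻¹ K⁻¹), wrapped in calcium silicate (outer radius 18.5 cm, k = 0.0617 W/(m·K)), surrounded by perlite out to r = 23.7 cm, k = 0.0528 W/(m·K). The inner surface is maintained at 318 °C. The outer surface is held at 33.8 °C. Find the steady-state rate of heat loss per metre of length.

Q' = 160 W/m

Treat each layer as a resistance in series:
  R'_carbon steel = ln(0.124/0.0988)/(2πk) = 0.2272/(2π·52.0) = 6.953×10^-4 m·K/W
  R'_calcium silicate = ln(0.185/0.124)/(2πk) = 0.4001/(2π·0.0617) = 1.032 m·K/W
  R'_perlite = ln(0.237/0.185)/(2πk) = 0.2477/(2π·0.0528) = 0.7467 m·K/W
ΣR = 6.953×10^-4 + 1.032 + 0.7467 = 1.779 m·K/W
Q' = ΔT/ΣR = (318 °C − 33.8 °C)/1.779 = 160 W/m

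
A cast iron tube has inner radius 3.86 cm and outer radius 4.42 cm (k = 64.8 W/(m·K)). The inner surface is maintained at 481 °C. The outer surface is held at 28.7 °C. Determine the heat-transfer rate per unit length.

Q' = 1360 kW/m

Q' = 2πk·ΔT/ln(r₂/r₁) = 2π × 64.8 × 452.3 / ln(0.0442/0.0386) = 1.36×10^6 W/m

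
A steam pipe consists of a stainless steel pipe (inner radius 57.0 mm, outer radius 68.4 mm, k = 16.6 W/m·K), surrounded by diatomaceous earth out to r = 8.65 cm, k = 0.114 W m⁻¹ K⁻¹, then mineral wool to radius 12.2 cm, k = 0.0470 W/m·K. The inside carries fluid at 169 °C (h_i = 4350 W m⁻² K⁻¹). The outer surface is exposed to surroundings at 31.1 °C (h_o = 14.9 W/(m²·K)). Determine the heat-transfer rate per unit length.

Q' = 87.2 W/m

Resistance network (inner→outer):
  R'_conv,in = 1/(2πr h) = 1/(2π·0.0570·4350) = 6.419×10^-4 m·K/W
  R'_stainless steel = ln(0.0684/0.0570)/(2πk) = 0.1823/(2π·16.6) = 0.001748 m·K/W
  R'_diatomaceous earth = ln(0.0865/0.0684)/(2πk) = 0.2348/(2π·0.114) = 0.3278 m·K/W
  R'_mineral wool = ln(0.122/0.0865)/(2πk) = 0.3439/(2π·0.0470) = 1.164 m·K/W
  R'_conv,out = 1/(2πr h) = 1/(2π·0.122·14.9) = 0.08755 m·K/W
ΣR = 6.419×10^-4 + 0.001748 + 0.3278 + 1.164 + 0.08755 = 1.582 m·K/W
Q' = ΔT/ΣR = (169 °C − 31.1 °C)/1.582 = 87.2 W/m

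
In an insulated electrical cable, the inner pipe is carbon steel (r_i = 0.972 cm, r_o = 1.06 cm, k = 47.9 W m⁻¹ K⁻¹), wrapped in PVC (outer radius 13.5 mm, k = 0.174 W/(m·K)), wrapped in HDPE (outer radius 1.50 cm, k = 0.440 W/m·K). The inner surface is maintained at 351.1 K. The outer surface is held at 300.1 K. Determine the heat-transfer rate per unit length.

Resistance network (inner→outer):
  R'_carbon steel = ln(0.0106/0.00972)/(2πk) = 0.08667/(2π·47.9) = 2.880×10^-4 m·K/W
  R'_PVC = ln(0.0135/0.0106)/(2πk) = 0.2418/(2π·0.174) = 0.2212 m·K/W
  R'_HDPE = ln(0.0150/0.0135)/(2πk) = 0.1054/(2π·0.440) = 0.03811 m·K/W
ΣR = 2.880×10^-4 + 0.2212 + 0.03811 = 0.2596 m·K/W
Q' = ΔT/ΣR = (351.1 K − 300.1 K)/0.2596 = 196 W/m

Q' = 196 W/m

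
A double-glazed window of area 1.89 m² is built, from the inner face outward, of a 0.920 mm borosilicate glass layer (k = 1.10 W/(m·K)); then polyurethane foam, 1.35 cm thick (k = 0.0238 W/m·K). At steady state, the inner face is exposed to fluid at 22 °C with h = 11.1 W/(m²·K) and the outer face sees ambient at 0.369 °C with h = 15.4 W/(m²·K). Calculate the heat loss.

Resistance network (inner→outer):
  R_conv,in = 1/(hA) = 1/(11.1·1.89) = 0.04767 K/W
  R_borosilicate glass = L/(kA) = 9.20×10^-4/(1.10·1.89) = 4.425×10^-4 K/W
  R_polyurethane foam = L/(kA) = 0.0135/(0.0238·1.89) = 0.3001 K/W
  R_conv,out = 1/(hA) = 1/(15.4·1.89) = 0.03436 K/W
ΣR = 0.04767 + 4.425×10^-4 + 0.3001 + 0.03436 = 0.3826 K/W
Q = ΔT/ΣR = (22 °C − 0.369 °C)/0.3826 = 56.5 W

Q = 56.5 W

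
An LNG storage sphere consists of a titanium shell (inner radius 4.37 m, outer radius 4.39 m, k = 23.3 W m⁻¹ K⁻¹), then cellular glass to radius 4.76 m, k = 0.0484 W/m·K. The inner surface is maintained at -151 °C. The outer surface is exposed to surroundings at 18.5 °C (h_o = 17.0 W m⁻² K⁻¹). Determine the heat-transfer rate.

Q = 5780 W

Resistance network (inner→outer):
  R_titanium = (1/4.37 − 1/4.39)/(4πk) = 0.001043/(4π·23.3) = 3.561×10^-6 K/W
  R_cellular glass = (1/4.39 − 1/4.76)/(4πk) = 0.01771/(4π·0.0484) = 0.02911 K/W
  R_conv,out = 1/(4πr²h) = 1/(4π·4.76²·17.0) = 2.066×10^-4 K/W
ΣR = 3.561×10^-6 + 0.02911 + 2.066×10^-4 = 0.02932 K/W
Q = ΔT/ΣR = (-151 °C − 18.5 °C)/0.02932 = -5780 W
(Negative Q ⇒ heat flows inward; heat gain = 5780 W.)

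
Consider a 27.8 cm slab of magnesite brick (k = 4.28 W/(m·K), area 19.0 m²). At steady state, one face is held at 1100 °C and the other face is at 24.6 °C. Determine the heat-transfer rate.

Q = kA·ΔT/L = 4.28 × 19.0 × |1100 °C − 24.6 °C| / 0.278 = 3.15×10^5 W

Q = 315 kW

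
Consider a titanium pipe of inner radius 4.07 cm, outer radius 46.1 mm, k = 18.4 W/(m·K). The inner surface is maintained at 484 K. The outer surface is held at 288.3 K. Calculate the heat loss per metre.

Q' = 2πk·ΔT/ln(r₂/r₁) = 2π × 18.4 × 195.7 / ln(0.0461/0.0407) = 1.82×10^5 W/m

Q' = 1.82×10^5 W/m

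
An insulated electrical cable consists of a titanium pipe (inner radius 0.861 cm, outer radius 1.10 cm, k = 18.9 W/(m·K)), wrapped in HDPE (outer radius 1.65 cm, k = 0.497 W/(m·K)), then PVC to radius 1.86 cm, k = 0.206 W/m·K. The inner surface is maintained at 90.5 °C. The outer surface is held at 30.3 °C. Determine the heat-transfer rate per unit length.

Q' = 268 W/m

Series thermal resistances, inner to outer:
  R'_titanium = ln(0.0110/0.00861)/(2πk) = 0.2450/(2π·18.9) = 0.002063 m·K/W
  R'_HDPE = ln(0.0165/0.0110)/(2πk) = 0.4055/(2π·0.497) = 0.1298 m·K/W
  R'_PVC = ln(0.0186/0.0165)/(2πk) = 0.1198/(2π·0.206) = 0.09256 m·K/W
ΣR = 0.002063 + 0.1298 + 0.09256 = 0.2244 m·K/W
Q' = ΔT/ΣR = (90.5 °C − 30.3 °C)/0.2244 = 268 W/m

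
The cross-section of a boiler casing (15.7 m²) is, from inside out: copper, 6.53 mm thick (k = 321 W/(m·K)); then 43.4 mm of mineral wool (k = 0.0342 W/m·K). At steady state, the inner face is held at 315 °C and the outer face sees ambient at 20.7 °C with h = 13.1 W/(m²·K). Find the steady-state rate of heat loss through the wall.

Treat each layer as a resistance in series:
  R_copper = L/(kA) = 0.00653/(321·15.7) = 1.296×10^-6 K/W
  R_mineral wool = L/(kA) = 0.0434/(0.0342·15.7) = 0.08083 K/W
  R_conv,out = 1/(hA) = 1/(13.1·15.7) = 0.004862 K/W
ΣR = 1.296×10^-6 + 0.08083 + 0.004862 = 0.08569 K/W
Q = ΔT/ΣR = (315 °C − 20.7 °C)/0.08569 = 3430 W

Q = 3.43 kW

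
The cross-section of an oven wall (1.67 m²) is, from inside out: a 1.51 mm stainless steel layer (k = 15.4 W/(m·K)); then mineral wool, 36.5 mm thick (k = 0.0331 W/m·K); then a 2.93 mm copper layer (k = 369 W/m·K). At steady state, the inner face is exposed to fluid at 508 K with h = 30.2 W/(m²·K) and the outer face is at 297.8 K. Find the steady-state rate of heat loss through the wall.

Treat each layer as a resistance in series:
  R_conv,in = 1/(hA) = 1/(30.2·1.67) = 0.01983 K/W
  R_stainless steel = L/(kA) = 0.00151/(15.4·1.67) = 5.871×10^-5 K/W
  R_mineral wool = L/(kA) = 0.0365/(0.0331·1.67) = 0.6603 K/W
  R_copper = L/(kA) = 0.00293/(369·1.67) = 4.755×10^-6 K/W
ΣR = 0.01983 + 5.871×10^-5 + 0.6603 + 4.755×10^-6 = 0.6802 K/W
Q = ΔT/ΣR = (508 K − 297.8 K)/0.6802 = 309 W

Q = 309 W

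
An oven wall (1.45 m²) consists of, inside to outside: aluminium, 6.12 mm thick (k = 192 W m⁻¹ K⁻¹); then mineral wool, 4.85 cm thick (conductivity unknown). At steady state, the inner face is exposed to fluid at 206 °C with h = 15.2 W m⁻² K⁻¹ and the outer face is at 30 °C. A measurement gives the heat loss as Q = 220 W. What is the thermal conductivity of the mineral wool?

k = 0.0443 W/m·K

ΣR = ΔT/Q = |206 − 30|/220 = 0.8000 K/W
Known resistances:
  R_conv,in = 1/(hA) = 1/(15.2·1.45) = 0.04537 K/W
  R_aluminium = L/(kA) = 0.00612/(192·1.45) = 2.198×10^-5 K/W
R_mineral wool = ΣR − ΣR_known = 0.8000 − 0.04539 = 0.7546 K/W
L/(kA) = 0.7546 ⇒ k = 0.0485/(0.7546·1.45) = 0.0443 W/m·K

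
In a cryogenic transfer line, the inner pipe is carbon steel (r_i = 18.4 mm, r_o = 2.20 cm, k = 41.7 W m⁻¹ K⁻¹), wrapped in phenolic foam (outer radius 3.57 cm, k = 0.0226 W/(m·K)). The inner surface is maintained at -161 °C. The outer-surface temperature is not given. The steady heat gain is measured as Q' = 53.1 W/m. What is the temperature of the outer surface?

T_out = 20.1 °C

Sum the resistances:
  R'_carbon steel = ln(0.0220/0.0184)/(2πk) = 0.1787/(2π·41.7) = 6.820×10^-4 m·K/W
  R'_phenolic foam = ln(0.0357/0.0220)/(2πk) = 0.4841/(2π·0.0226) = 3.409 m·K/W
ΣR = 3.410 m·K/W
ΔT = Q'·ΣR = 53.1 × 3.410 = 181.1 K
Heat flows inward, so T_out = T_in + ΔT = -161 + 181.1 = 20.1 °C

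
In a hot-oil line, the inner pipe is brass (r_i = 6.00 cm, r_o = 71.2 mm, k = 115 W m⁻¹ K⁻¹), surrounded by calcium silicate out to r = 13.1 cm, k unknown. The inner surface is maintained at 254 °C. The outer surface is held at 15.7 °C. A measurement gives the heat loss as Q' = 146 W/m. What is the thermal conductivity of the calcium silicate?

k = 0.0595 W/m·K

ΣR = ΔT/Q' = |254 − 15.7|/146 = 1.632 m·K/W
Known resistances:
  R'_brass = ln(0.0712/0.0600)/(2πk) = 0.1711/(2π·115) = 2.369×10^-4 m·K/W
R_calcium silicate = ΣR − ΣR_known = 1.632 − 2.369×10^-4 = 1.632 m·K/W
ln(r₂/r₁)/(2πk) = 1.632 ⇒ k = 0.6097/(2π·1.632) = 0.0595 W/m·K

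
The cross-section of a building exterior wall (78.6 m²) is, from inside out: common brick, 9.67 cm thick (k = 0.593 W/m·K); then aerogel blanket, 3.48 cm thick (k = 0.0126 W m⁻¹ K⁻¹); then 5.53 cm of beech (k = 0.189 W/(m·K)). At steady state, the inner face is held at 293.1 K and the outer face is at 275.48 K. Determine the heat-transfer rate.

Resistance network (inner→outer):
  R_common brick = L/(kA) = 0.0967/(0.593·78.6) = 0.002075 K/W
  R_aerogel blanket = L/(kA) = 0.0348/(0.0126·78.6) = 0.03514 K/W
  R_beech = L/(kA) = 0.0553/(0.189·78.6) = 0.003723 K/W
ΣR = 0.002075 + 0.03514 + 0.003723 = 0.04094 K/W
Q = ΔT/ΣR = (293.1 K − 275.48 K)/0.04094 = 430 W

Q = 430 W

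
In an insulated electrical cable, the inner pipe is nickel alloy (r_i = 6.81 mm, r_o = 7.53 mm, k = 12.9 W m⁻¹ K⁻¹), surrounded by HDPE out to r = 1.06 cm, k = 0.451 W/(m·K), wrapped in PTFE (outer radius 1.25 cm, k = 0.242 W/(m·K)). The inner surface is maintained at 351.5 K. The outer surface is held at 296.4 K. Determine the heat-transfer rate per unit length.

Q' = 239 W/m

Treat each layer as a resistance in series:
  R'_nickel alloy = ln(0.00753/0.00681)/(2πk) = 0.1005/(2π·12.9) = 0.001240 m·K/W
  R'_HDPE = ln(0.0106/0.00753)/(2πk) = 0.3420/(2π·0.451) = 0.1207 m·K/W
  R'_PTFE = ln(0.0125/0.0106)/(2πk) = 0.1649/(2π·0.242) = 0.1084 m·K/W
ΣR = 0.001240 + 0.1207 + 0.1084 = 0.2303 m·K/W
Q' = ΔT/ΣR = (351.5 K − 296.4 K)/0.2303 = 239 W/m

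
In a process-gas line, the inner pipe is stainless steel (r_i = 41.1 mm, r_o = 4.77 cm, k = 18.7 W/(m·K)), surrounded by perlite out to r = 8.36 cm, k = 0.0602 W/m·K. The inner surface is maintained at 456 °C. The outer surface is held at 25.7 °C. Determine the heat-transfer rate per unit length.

Q' = 290 W/m

Series thermal resistances, inner to outer:
  R'_stainless steel = ln(0.0477/0.0411)/(2πk) = 0.1489/(2π·18.7) = 0.001267 m·K/W
  R'_perlite = ln(0.0836/0.0477)/(2πk) = 0.5611/(2π·0.0602) = 1.483 m·K/W
ΣR = 0.001267 + 1.483 = 1.484 m·K/W
Q' = ΔT/ΣR = (456 °C − 25.7 °C)/1.484 = 290 W/m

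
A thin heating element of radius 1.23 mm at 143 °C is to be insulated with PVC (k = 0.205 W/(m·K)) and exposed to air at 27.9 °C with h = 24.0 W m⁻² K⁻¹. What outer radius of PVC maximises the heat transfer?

r_cr = 0.854 cm

For a cylinder, r_cr = k_ins/h = 0.205/24.0 = 0.00854 m = 0.854 cm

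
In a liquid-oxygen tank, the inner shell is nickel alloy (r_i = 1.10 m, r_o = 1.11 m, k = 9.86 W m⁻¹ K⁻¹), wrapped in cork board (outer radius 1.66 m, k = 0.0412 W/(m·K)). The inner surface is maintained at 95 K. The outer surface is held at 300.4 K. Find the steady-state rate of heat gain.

Series thermal resistances, inner to outer:
  R_nickel alloy = (1/1.10 − 1/1.11)/(4πk) = 0.008190/(4π·9.86) = 6.610×10^-5 K/W
  R_cork board = (1/1.11 − 1/1.66)/(4πk) = 0.2985/(4π·0.0412) = 0.5765 K/W
ΣR = 6.610×10^-5 + 0.5765 = 0.5766 K/W
Q = ΔT/ΣR = (95 K − 300.4 K)/0.5766 = -356 W
(Negative Q ⇒ heat flows inward; heat gain = 356 W.)

Q = 356 W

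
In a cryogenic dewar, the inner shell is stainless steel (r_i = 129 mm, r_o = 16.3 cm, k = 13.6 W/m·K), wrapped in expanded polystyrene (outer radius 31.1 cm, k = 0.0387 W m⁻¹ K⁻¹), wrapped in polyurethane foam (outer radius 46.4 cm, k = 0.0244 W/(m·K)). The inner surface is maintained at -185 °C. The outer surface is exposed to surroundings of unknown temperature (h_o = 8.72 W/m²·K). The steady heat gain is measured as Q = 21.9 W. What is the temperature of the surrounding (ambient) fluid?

T_out = 23.3 °C

Series resistances:
  R_stainless steel = (1/0.129 − 1/0.163)/(4πk) = 1.617/(4π·13.6) = 0.009461 K/W
  R_expanded polystyrene = (1/0.163 − 1/0.311)/(4πk) = 2.920/(4π·0.0387) = 6.003 K/W
  R_polyurethane foam = (1/0.311 − 1/0.464)/(4πk) = 1.060/(4π·0.0244) = 3.458 K/W
  R_conv,out = 1/(4πr²h) = 1/(4π·0.464²·8.72) = 0.04239 K/W
ΣR = 9.513 K/W
ΔT = Q·ΣR = 21.9 × 9.513 = 208.3 K
Heat flows inward, so T_out = T_in + ΔT = -185 + 208.3 = 23.3 °C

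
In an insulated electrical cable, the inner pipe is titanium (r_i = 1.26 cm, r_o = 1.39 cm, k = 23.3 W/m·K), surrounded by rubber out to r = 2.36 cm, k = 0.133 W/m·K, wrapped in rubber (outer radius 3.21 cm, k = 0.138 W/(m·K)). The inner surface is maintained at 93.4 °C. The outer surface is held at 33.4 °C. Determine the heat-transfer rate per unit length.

Treat each layer as a resistance in series:
  R'_titanium = ln(0.0139/0.0126)/(2πk) = 0.09819/(2π·23.3) = 6.707×10^-4 m·K/W
  R'_rubber = ln(0.0236/0.0139)/(2πk) = 0.5294/(2π·0.133) = 0.6335 m·K/W
  R'_rubber = ln(0.0321/0.0236)/(2πk) = 0.3076/(2π·0.138) = 0.3548 m·K/W
ΣR = 6.707×10^-4 + 0.6335 + 0.3548 = 0.9890 m·K/W
Q' = ΔT/ΣR = (93.4 °C − 33.4 °C)/0.9890 = 60.7 W/m

Q' = 60.7 W/m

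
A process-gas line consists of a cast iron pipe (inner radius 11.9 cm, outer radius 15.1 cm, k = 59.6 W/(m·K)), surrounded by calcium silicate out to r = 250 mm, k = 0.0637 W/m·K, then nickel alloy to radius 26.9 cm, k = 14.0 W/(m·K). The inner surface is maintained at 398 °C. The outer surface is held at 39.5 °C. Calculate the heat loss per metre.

Q' = 284 W/m

Resistance network (inner→outer):
  R'_cast iron = ln(0.151/0.119)/(2πk) = 0.2382/(2π·59.6) = 6.360×10^-4 m·K/W
  R'_calcium silicate = ln(0.250/0.151)/(2πk) = 0.5042/(2π·0.0637) = 1.260 m·K/W
  R'_nickel alloy = ln(0.269/0.250)/(2πk) = 0.07325/(2π·14.0) = 8.327×10^-4 m·K/W
ΣR = 6.360×10^-4 + 1.260 + 8.327×10^-4 = 1.261 m·K/W
Q' = ΔT/ΣR = (398 °C − 39.5 °C)/1.261 = 284 W/m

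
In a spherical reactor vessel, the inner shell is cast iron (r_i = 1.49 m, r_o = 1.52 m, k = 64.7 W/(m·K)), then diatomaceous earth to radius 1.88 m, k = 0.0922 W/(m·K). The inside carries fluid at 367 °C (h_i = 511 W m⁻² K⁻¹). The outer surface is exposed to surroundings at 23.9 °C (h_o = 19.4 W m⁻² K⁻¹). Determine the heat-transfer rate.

Treat each layer as a resistance in series:
  R_conv,in = 1/(4πr²h) = 1/(4π·1.49²·511) = 7.014×10^-5 K/W
  R_cast iron = (1/1.49 − 1/1.52)/(4πk) = 0.01325/(4π·64.7) = 1.629×10^-5 K/W
  R_diatomaceous earth = (1/1.52 − 1/1.88)/(4πk) = 0.1260/(4π·0.0922) = 0.1087 K/W
  R_conv,out = 1/(4πr²h) = 1/(4π·1.88²·19.4) = 0.001161 K/W
ΣR = 7.014×10^-5 + 1.629×10^-5 + 0.1087 + 0.001161 = 0.1099 K/W
Q = ΔT/ΣR = (367 °C − 23.9 °C)/0.1099 = 3120 W

Q = 3.12 kW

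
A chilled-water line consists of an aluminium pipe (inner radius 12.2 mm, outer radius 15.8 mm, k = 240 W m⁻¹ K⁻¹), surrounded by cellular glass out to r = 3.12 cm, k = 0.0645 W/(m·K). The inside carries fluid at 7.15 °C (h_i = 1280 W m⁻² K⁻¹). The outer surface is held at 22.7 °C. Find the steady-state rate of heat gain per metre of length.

Q' = 9.21 W/m

Treat each layer as a resistance in series:
  R'_conv,in = 1/(2πr h) = 1/(2π·0.0122·1280) = 0.01019 m·K/W
  R'_aluminium = ln(0.0158/0.0122)/(2πk) = 0.2586/(2π·240) = 1.715×10^-4 m·K/W
  R'_cellular glass = ln(0.0312/0.0158)/(2πk) = 0.6804/(2π·0.0645) = 1.679 m·K/W
ΣR = 0.01019 + 1.715×10^-4 + 1.679 = 1.689 m·K/W
Q' = ΔT/ΣR = (7.15 °C − 22.7 °C)/1.689 = -9.21 W/m
(Negative Q' ⇒ heat flows inward; heat gain = 9.21 W/m.)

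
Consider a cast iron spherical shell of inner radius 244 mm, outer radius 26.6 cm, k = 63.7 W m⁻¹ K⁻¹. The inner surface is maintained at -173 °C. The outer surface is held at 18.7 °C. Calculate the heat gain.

Q = 4πk·ΔT/(1/r₁ − 1/r₂) = 4π × 63.7 × 191.7 / (1/0.244 − 1/0.266) = 4.53×10^5 W

Q = 4.53×10^5 W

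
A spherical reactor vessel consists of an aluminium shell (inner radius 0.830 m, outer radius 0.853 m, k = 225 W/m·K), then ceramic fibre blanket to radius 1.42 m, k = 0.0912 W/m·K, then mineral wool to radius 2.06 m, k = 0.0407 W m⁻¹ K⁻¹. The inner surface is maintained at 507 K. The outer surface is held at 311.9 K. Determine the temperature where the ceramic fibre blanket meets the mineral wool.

Resistance network (inner→outer):
  R_aluminium = (1/0.830 − 1/0.853)/(4πk) = 0.03249/(4π·225) = 1.149×10^-5 K/W
  R_ceramic fibre blanket = (1/0.853 − 1/1.42)/(4πk) = 0.4681/(4π·0.0912) = 0.4085 K/W
  R_mineral wool = (1/1.42 − 1/2.06)/(4πk) = 0.2188/(4π·0.0407) = 0.4278 K/W
ΣR = 1.149×10^-5 + 0.4085 + 0.4278 = 0.8363 K/W
Q = ΔT/ΣR = (507 K − 311.9 K)/0.8363 = 233.3 W
From the inner boundary to the ceramic fibre blanket/mineral wool interface, ΣR_partial = 0.4085 K/W.
T_interface = T_in − Q·ΣR_partial = 507 K − (233.3)(0.4085) = 412 K

T = 412 K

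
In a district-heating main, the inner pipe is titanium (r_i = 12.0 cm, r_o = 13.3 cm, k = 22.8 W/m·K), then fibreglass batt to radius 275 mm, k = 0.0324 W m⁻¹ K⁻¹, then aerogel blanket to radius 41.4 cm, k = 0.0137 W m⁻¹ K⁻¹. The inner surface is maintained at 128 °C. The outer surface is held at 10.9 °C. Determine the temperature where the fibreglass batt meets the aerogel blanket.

T = 77.8 °C

Treat each layer as a resistance in series:
  R'_titanium = ln(0.133/0.120)/(2πk) = 0.1029/(2π·22.8) = 7.180×10^-4 m·K/W
  R'_fibreglass batt = ln(0.275/0.133)/(2πk) = 0.7264/(2π·0.0324) = 3.568 m·K/W
  R'_aerogel blanket = ln(0.414/0.275)/(2πk) = 0.4091/(2π·0.0137) = 4.753 m·K/W
ΣR = 7.180×10^-4 + 3.568 + 4.753 = 8.322 m·K/W
Q' = ΔT/ΣR = (128 °C − 10.9 °C)/8.322 = 14.07 W/m
From the inner boundary to the fibreglass batt/aerogel blanket interface, ΣR_partial = 3.569 m·K/W.
T_interface = T_in − Q'·ΣR_partial = 128 °C − (14.07)(3.569) = 77.8 °C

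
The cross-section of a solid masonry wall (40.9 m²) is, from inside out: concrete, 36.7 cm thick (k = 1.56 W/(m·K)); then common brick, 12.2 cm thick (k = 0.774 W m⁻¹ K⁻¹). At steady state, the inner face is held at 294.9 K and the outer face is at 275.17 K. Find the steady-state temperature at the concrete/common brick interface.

T = 283.1 K

Series thermal resistances, inner to outer:
  R_concrete = L/(kA) = 0.367/(1.56·40.9) = 0.005752 K/W
  R_common brick = L/(kA) = 0.122/(0.774·40.9) = 0.003854 K/W
ΣR = 0.005752 + 0.003854 = 0.009606 K/W
Q = ΔT/ΣR = (294.9 K − 275.17 K)/0.009606 = 2054 W
From the inner boundary to the concrete/common brick interface, ΣR_partial = 0.005752 K/W.
T_interface = T_in − Q·ΣR_partial = 294.9 K − (2054)(0.005752) = 283.1 K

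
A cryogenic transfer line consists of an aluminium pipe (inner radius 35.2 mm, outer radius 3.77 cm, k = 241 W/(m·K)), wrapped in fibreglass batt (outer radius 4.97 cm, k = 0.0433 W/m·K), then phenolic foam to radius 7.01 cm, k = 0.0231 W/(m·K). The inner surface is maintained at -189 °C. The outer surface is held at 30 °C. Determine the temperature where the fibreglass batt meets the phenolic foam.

T = -123 °C

Resistance network (inner→outer):
  R'_aluminium = ln(0.0377/0.0352)/(2πk) = 0.06861/(2π·241) = 4.531×10^-5 m·K/W
  R'_fibreglass batt = ln(0.0497/0.0377)/(2πk) = 0.2763/(2π·0.0433) = 1.016 m·K/W
  R'_phenolic foam = ln(0.0701/0.0497)/(2πk) = 0.3439/(2π·0.0231) = 2.370 m·K/W
ΣR = 4.531×10^-5 + 1.016 + 2.370 = 3.386 m·K/W
Q' = ΔT/ΣR = (-189 °C − 30 °C)/3.386 = -64.68 W/m
From the inner boundary to the fibreglass batt/phenolic foam interface, ΣR_partial = 1.016 m·K/W.
T_interface = T_in − Q'·ΣR_partial = -189 °C − (-64.68)(1.016) = -123 °C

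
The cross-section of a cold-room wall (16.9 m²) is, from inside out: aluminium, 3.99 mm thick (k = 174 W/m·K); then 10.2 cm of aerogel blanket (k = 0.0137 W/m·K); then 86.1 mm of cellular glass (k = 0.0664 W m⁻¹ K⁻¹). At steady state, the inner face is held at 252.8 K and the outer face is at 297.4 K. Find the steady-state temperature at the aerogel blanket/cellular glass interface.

Treat each layer as a resistance in series:
  R_aluminium = L/(kA) = 0.00399/(174·16.9) = 1.357×10^-6 K/W
  R_aerogel blanket = L/(kA) = 0.102/(0.0137·16.9) = 0.4405 K/W
  R_cellular glass = L/(kA) = 0.0861/(0.0664·16.9) = 0.07673 K/W
ΣR = 1.357×10^-6 + 0.4405 + 0.07673 = 0.5172 K/W
Q = ΔT/ΣR = (252.8 K − 297.4 K)/0.5172 = -86.23 W
From the inner boundary to the aerogel blanket/cellular glass interface, ΣR_partial = 0.4405 K/W.
T_interface = T_in − Q·ΣR_partial = 252.8 K − (-86.23)(0.4405) = 290.8 K

T = 290.8 K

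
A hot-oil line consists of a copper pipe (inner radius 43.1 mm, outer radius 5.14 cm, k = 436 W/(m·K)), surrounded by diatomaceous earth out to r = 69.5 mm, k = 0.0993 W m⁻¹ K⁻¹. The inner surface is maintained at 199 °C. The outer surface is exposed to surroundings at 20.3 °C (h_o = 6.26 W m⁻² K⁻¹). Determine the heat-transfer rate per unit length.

Resistance network (inner→outer):
  R'_copper = ln(0.0514/0.0431)/(2πk) = 0.1761/(2π·436) = 6.429×10^-5 m·K/W
  R'_diatomaceous earth = ln(0.0695/0.0514)/(2πk) = 0.3017/(2π·0.0993) = 0.4835 m·K/W
  R'_conv,out = 1/(2πr h) = 1/(2π·0.0695·6.26) = 0.3658 m·K/W
ΣR = 6.429×10^-5 + 0.4835 + 0.3658 = 0.8494 m·K/W
Q' = ΔT/ΣR = (199 °C − 20.3 °C)/0.8494 = 210 W/m

Q' = 210 W/m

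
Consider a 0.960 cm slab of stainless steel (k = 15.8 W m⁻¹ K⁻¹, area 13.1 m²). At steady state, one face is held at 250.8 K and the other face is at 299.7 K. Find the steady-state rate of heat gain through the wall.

Q = 1050 kW

Q = kA·ΔT/L = 15.8 × 13.1 × |250.8 K − 299.7 K| / 0.00960 = 1.05×10^6 W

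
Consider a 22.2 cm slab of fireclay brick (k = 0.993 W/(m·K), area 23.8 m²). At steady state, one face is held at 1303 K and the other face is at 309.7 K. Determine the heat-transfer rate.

Q = 106 kW

Q = kA·ΔT/L = 0.993 × 23.8 × |1303 K − 309.7 K| / 0.222 = 1.06×10^5 W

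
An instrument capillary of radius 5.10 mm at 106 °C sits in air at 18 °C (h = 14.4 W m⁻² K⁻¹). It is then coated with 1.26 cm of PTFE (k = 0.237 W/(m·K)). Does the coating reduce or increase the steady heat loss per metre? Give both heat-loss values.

increases: 40.6 → 60.3 W/m

Critical radius for a cylinder: r_cr = k/h = 0.0165 m = 1.65 cm.
Outer radius after coating: r₂ = 0.00510 + 0.0126 = 0.01770 m.
r₁ < r_cr < r₂: heat loss rises to a maximum at r_cr then falls. Whether the coating helps depends on whether Q(r₂) has dropped back below Q(r₁).
Bare: R = 1/(2πr₁h) = 2.167 m·K/W; Q = 88/2.167 = 40.6 W/m.
Coated: R = R_cond + R_conv = 1.460 m·K/W; Q = 88/1.460 = 60.3 W/m.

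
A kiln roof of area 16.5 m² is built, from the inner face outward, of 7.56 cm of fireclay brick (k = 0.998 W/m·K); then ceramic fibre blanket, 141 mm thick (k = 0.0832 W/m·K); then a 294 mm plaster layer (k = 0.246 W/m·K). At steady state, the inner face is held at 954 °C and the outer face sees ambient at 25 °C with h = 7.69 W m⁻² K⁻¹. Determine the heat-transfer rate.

Resistance network (inner→outer):
  R_fireclay brick = L/(kA) = 0.0756/(0.998·16.5) = 0.004591 K/W
  R_ceramic fibre blanket = L/(kA) = 0.141/(0.0832·16.5) = 0.1027 K/W
  R_plaster = L/(kA) = 0.294/(0.246·16.5) = 0.07243 K/W
  R_conv,out = 1/(hA) = 1/(7.69·16.5) = 0.007881 K/W
ΣR = 0.004591 + 0.1027 + 0.07243 + 0.007881 = 0.1876 K/W
Q = ΔT/ΣR = (954 °C − 25 °C)/0.1876 = 4950 W

Q = 4950 W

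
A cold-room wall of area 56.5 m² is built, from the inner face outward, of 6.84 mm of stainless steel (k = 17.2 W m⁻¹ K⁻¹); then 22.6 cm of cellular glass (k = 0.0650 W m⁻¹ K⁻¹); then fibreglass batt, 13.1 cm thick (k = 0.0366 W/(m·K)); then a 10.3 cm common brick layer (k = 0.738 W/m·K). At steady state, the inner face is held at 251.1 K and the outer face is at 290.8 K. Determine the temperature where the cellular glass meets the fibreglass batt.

Treat each layer as a resistance in series:
  R_stainless steel = L/(kA) = 0.00684/(17.2·56.5) = 7.038×10^-6 K/W
  R_cellular glass = L/(kA) = 0.226/(0.0650·56.5) = 0.06154 K/W
  R_fibreglass batt = L/(kA) = 0.131/(0.0366·56.5) = 0.06335 K/W
  R_common brick = L/(kA) = 0.103/(0.738·56.5) = 0.002470 K/W
ΣR = 7.038×10^-6 + 0.06154 + 0.06335 + 0.002470 = 0.1274 K/W
Q = ΔT/ΣR = (251.1 K − 290.8 K)/0.1274 = -311.6 W
From the inner boundary to the cellular glass/fibreglass batt interface, ΣR_partial = 0.06155 K/W.
T_interface = T_in − Q·ΣR_partial = 251.1 K − (-311.6)(0.06155) = 270.28 K

T = 270.28 K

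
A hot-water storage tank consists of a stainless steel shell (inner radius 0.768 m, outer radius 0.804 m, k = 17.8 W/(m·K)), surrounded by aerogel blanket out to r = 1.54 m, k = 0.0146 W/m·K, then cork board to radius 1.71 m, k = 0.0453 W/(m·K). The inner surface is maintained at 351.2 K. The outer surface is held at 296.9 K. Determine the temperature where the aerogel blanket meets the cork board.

T = 298.7 K

Resistance network (inner→outer):
  R_stainless steel = (1/0.768 − 1/0.804)/(4πk) = 0.05830/(4π·17.8) = 2.606×10^-4 K/W
  R_aerogel blanket = (1/0.804 − 1/1.54)/(4πk) = 0.5944/(4π·0.0146) = 3.240 K/W
  R_cork board = (1/1.54 − 1/1.71)/(4πk) = 0.06456/(4π·0.0453) = 0.1134 K/W
ΣR = 2.606×10^-4 + 3.240 + 0.1134 = 3.354 K/W
Q = ΔT/ΣR = (351.2 K − 296.9 K)/3.354 = 16.19 W
From the inner boundary to the aerogel blanket/cork board interface, ΣR_partial = 3.240 K/W.
T_interface = T_in − Q·ΣR_partial = 351.2 K − (16.19)(3.240) = 298.7 K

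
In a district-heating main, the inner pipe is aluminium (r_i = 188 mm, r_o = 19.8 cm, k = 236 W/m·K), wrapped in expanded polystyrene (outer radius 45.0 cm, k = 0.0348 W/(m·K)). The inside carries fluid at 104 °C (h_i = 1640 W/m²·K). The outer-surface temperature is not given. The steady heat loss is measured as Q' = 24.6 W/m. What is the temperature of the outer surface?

Sum the resistances:
  R'_conv,in = 1/(2πr h) = 1/(2π·0.188·1640) = 5.162×10^-4 m·K/W
  R'_aluminium = ln(0.198/0.188)/(2πk) = 0.05183/(2π·236) = 3.495×10^-5 m·K/W
  R'_expanded polystyrene = ln(0.450/0.198)/(2πk) = 0.8210/(2π·0.0348) = 3.755 m·K/W
ΣR = 3.755 m·K/W
ΔT = Q'·ΣR = 24.6 × 3.755 = 92.37 K
Heat flows outward, so T_out = T_in − ΔT = 104 − 92.37 = 11.6 °C

T_out = 11.6 °C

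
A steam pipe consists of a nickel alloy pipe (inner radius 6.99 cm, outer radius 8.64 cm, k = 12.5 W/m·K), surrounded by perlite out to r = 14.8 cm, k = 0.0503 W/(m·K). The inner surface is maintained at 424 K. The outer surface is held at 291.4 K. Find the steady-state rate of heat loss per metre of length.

Q' = 77.7 W/m

Treat each layer as a resistance in series:
  R'_nickel alloy = ln(0.0864/0.0699)/(2πk) = 0.2119/(2π·12.5) = 0.002698 m·K/W
  R'_perlite = ln(0.148/0.0864)/(2πk) = 0.5382/(2π·0.0503) = 1.703 m·K/W
ΣR = 0.002698 + 1.703 = 1.706 m·K/W
Q' = ΔT/ΣR = (424 K − 291.4 K)/1.706 = 77.7 W/m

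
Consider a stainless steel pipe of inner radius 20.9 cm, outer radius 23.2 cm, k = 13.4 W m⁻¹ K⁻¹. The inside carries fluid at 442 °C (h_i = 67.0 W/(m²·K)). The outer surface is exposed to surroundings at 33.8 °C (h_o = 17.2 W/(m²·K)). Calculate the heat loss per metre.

Resistance network (inner→outer):
  R'_conv,in = 1/(2πr h) = 1/(2π·0.209·67.0) = 0.01137 m·K/W
  R'_stainless steel = ln(0.232/0.209)/(2πk) = 0.1044/(2π·13.4) = 0.001240 m·K/W
  R'_conv,out = 1/(2πr h) = 1/(2π·0.232·17.2) = 0.03988 m·K/W
ΣR = 0.01137 + 0.001240 + 0.03988 = 0.05249 m·K/W
Q' = ΔT/ΣR = (442 °C − 33.8 °C)/0.05249 = 7780 W/m

Q' = 7780 W/m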